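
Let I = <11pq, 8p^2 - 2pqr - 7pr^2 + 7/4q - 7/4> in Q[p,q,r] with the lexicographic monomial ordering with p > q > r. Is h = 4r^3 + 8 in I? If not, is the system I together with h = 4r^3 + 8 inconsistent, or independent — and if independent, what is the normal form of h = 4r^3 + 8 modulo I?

4r^3 + 8 is independent of I; its normal form modulo I is 4r^3 + 8.

First compute the reduced Gröbner basis of I by Buchberger's algorithm.
f_1 = 11pq, LT = pq.
f_2 = 8p^2 - 2pqr - 7pr^2 + 7/4q - 7/4, LT = p^2.

S(f_1,f_2): lcm = p^2q. S = 1/4pq^2r + 7/8pqr^2 - 7/32q^2 + 7/32q.
  reduce S modulo (f_1, f_2):
  remainder -7/32q^2 + 7/32q ≠ 0; add k_3 = -7/32q^2 + 7/32q to the basis.

The other S-polynomials (S(f_1,k_3), S(f_2,k_3)) all reduce to 0 modulo the current basis, so we have a Gröbner basis.
Inter-reduce: drop elements whose leading term is divisible by another's, tail-reduce, and make monic.
Reduced Gröbner basis: {p^2 - 7/8pr^2 + 7/32q - 7/32, pq, q^2 - q}.
Label its elements g_1 = p^2 - 7/8pr^2 + 7/32q - 7/32, g_2 = pq, g_3 = q^2 - q.

Reduce h = 4r^3 + 8 modulo G:
  leading term r^3: no divisor's leading term divides it; move 4r^3 to the remainder.
  leading term 1: no divisor's leading term divides it; move 8 to the remainder.
  normal form = 4r^3 + 8.
The normal form is nonzero, so h ∉ I. Since h minus its normal form lies in I, I + (h) = I + (n) where n = 4r^3 + 8; decide whether this ideal is the whole ring.
Run Buchberger on G together with n (pairs among the g_i already reduce to 0 since G is a Gröbner basis):
g_1 = p^2 - 7/8pr^2 + 7/32q - 7/32, LT = p^2.
g_2 = pq, LT = pq.
g_3 = q^2 - q, LT = q^2.
n = 4r^3 + 8, LT = r^3.

The S-polynomials (S(g_1,g_2), S(g_1,g_3), S(g_1,n), S(g_2,g_3), S(g_2,n), S(g_3,n)) all reduce to 0 modulo the current basis, so we have a Gröbner basis.
Inter-reduce: drop elements whose leading term is divisible by another's, tail-reduce, and make monic.
Reduced Gröbner basis: {p^2 - 7/8pr^2 + 7/32q - 7/32, pq, q^2 - q, r^3 + 2}.
The reduced Gröbner basis of I + (h) is {p^2 - 7/8pr^2 + 7/32q - 7/32, pq, q^2 - q, r^3 + 2} ≠ {1}, a proper ideal, so the enlarged system stays consistent: h is independent of I, with normal form 4r^3 + 8.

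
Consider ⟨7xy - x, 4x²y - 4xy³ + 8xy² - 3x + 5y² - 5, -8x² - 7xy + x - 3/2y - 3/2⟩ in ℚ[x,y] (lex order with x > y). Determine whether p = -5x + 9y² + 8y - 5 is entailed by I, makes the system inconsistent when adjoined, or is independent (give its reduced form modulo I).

Adjoining -5x + 9y² + 8y - 5 makes the ideal the whole ring: the system is inconsistent.

First compute the reduced Gröbner basis of I by Buchberger's algorithm.
f_1 = 7xy - x, LT = xy.
f_2 = 4x²y - 4xy³ + 8xy² - 3x + 5y² - 5, LT = x²y.
f_3 = -8x² - 7xy + x - 3/2y - 3/2, LT = x².

S(f_1,f_2): lcm = x²y. S = -1/7x² + xy³ - 2xy² + ¾x - 5/4y² + 5/4.
  reduce S modulo (f_1, f_2, f_3):
  remainder 977/1372x - 5/4y² + 3/112y + 143/112 ≠ 0; add h_4 = 977/1372x - 5/4y² + 3/112y + 143/112 to the basis.

S(f_1,f_3): lcm = x²y. S = -1/7x² - ⅞xy² + ⅛xy - 3/16y² - 3/16y.
  reduce S modulo (f_1, f_2, f_3, h_4):
  remainder -3/16y² - 9/56y + 3/112 ≠ 0; add h_5 = -3/16y² - 9/56y + 3/112 to the basis.

S(f_2,h_4): lcm = x²y. S = 738/977xy³ + 7669/3908xy² - 7007/3908xy - ¾x + 5/4y² - 5/4.
  reduce S modulo (f_1, f_2, f_3, h_4, h_5):
  remainder 44377563/106907248y + 44377563/106907248 ≠ 0; add h_6 = 44377563/106907248y + 44377563/106907248 to the basis.

The other S-polynomials (S(f_2,f_3), S(f_1,h_4), S(f_3,h_4), S(f_1,h_5), S(f_2,h_5), S(f_3,h_5), S(h_4,h_5), S(f_1,h_6), S(f_2,h_6), S(f_3,h_6), S(h_4,h_6), S(h_5,h_6)) all reduce to 0 modulo the current basis, so we have a Gröbner basis.
Inter-reduce: drop elements whose leading term is divisible by another's, tail-reduce, and make monic.
Reduced Gröbner basis: {x, y + 1}.
Label its elements g_1 = x, g_2 = y + 1.

Reduce p = -5x + 9y² + 8y - 5 modulo G:
  leading term x: subtract (-5)·g_1 from -5x + 9y² + 8y - 5 → 9y² + 8y - 5
  leading term y²: subtract (9y)·g_2 from 9y² + 8y - 5 → -y - 5
  leading term y: subtract (-1)·g_2 from -y - 5 → -4
  leading term 1: no divisor's leading term divides it; move -4 to the remainder.
  normal form = -4.
The normal form is nonzero, so p ∉ I. Since p minus its normal form lies in I, I + (p) = I + (r) where r = -4; decide whether this ideal is the whole ring.
Here r = -4 is a nonzero constant, hence a unit: 1 ∈ I + (p), the Gröbner basis of I + (p) is {1}, and the enlarged system has no common solution — adjoining p is inconsistent.

The remainder on division by a Gröbner basis is unique — it is the normal form.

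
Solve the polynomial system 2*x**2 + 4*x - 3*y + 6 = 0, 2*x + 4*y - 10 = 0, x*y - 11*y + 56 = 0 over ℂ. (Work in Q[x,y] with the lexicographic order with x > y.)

Compute a lex Gröbner basis by Buchberger's algorithm.
f_1 = 2*x**2 + 4*x - 3*y + 6, LT = x**2.
f_2 = 2*x + 4*y - 10, LT = x.
f_3 = x*y - 11*y + 56, LT = x*y.

S(f_1,f_2): lcm = x**2. S = -2*x*y + 7*x - 3/2*y + 3.
  leading term x*y: subtract (-y)·f_2 from -2*x*y + 7*x - 3/2*y + 3 → 7*x + 4*y**2 - 23/2*y + 3
  leading term x: subtract (7/2)·f_2 from 7*x + 4*y**2 - 23/2*y + 3 → 4*y**2 - 51/2*y + 38
  leading term y**2: no divisor's leading term divides it; move 4*y**2 to the remainder.
  leading term y: no divisor's leading term divides it; move -51/2*y to the remainder.
  leading term 1: no divisor's leading term divides it; move 38 to the remainder.
  remainder 4*y**2 - 51/2*y + 38 ≠ 0; add h_4 = 4*y**2 - 51/2*y + 38 to the basis.

S(f_1,f_3): lcm = x**2*y. S = 13*x*y - 56*x - 3/2*y**2 + 3*y.
  leading term x*y: subtract (13/2*y)·f_2 from 13*x*y - 56*x - 3/2*y**2 + 3*y → -56*x - 55/2*y**2 + 68*y
  leading term x: subtract (-28)·f_2 from -56*x - 55/2*y**2 + 68*y → -55/2*y**2 + 180*y - 280
  leading term y**2: subtract (-55/8)·h_4 from -55/2*y**2 + 180*y - 280 → 75/16*y - 75/4
  leading term y: no divisor's leading term divides it; move 75/16*y to the remainder.
  leading term 1: no divisor's leading term divides it; move -75/4 to the remainder.
  remainder 75/16*y - 75/4 ≠ 0; add h_5 = 75/16*y - 75/4 to the basis.

The other S-polynomials (S(f_2,f_3), S(f_1,h_4), S(f_2,h_4), S(f_3,h_4), S(f_1,h_5), S(f_2,h_5), S(f_3,h_5), S(h_4,h_5)) all reduce to 0 modulo the current basis, so we have a Gröbner basis.
Inter-reduce: drop elements whose leading term is divisible by another's, tail-reduce, and make monic.
Reduced Gröbner basis: {x + 3, y - 4}.

Elimination: the polynomial y - 4 lies in the elimination ideal for y, so y ∈ {4}. For each such y, the remaining basis elements (now univariate) give the rest of the solution.
  y = 4: the earlier basis element becomes x + 3 = 0, giving x = -3 — point (-3, 4).
Substituting each solution back into the original system confirms all equations vanish.

{(-3, 4)}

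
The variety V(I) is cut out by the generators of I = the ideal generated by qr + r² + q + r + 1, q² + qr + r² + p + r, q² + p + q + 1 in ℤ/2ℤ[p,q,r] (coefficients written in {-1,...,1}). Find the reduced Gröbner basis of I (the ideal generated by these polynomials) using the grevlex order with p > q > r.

f_1 = qr + r² + q + r + 1, LT = qr.
f_2 = q² + qr + r² + p + r, LT = q².
f_3 = q² + p + q + 1, LT = q².

S(f_1,f_2): lcm = q²r. S = r³ + q² + pr + qr + r² + q.
  leading term r³: no divisor's leading term divides it; move r³ to the remainder.
  leading term q²: subtract (1)·f_2 from q² + pr + qr + r² + q → pr + p + q + r
  leading term pr: no divisor's leading term divides it; move pr to the remainder.
  leading term p: no divisor's leading term divides it; move p to the remainder.
  leading term q: no divisor's leading term divides it; move q to the remainder.
  leading term r: no divisor's leading term divides it; move r to the remainder.
  remainder r³ + pr + p + q + r ≠ 0; add g_4 = r³ + pr + p + q + r to the basis.

The other S-polynomials (S(f_1,f_3), S(f_2,f_3), S(f_1,g_4), S(f_2,g_4), S(f_3,g_4)) all reduce to 0 modulo the current basis, so we have a Gröbner basis.
Inter-reduce: drop elements whose leading term is divisible by another's, tail-reduce, and make monic.

G = {r³ + pr + p + q + r, q² + p + q + 1, qr + r² + q + r + 1}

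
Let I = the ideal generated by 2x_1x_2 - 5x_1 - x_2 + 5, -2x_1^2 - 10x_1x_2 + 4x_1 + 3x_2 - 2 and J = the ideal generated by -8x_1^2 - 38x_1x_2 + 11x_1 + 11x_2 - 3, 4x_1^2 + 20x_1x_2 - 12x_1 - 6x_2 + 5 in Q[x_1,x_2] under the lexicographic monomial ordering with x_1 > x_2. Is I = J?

Two ideals are equal iff their reduced Gröbner bases coincide (the reduced basis is unique for a fixed ordering).
Buchberger on the first generating set:
f_1 = 2x_1x_2 - 5x_1 - x_2 + 5, LT = x_1x_2.
f_2 = -2x_1^2 - 10x_1x_2 + 4x_1 + 3x_2 - 2, LT = x_1^2.

S(f_1,f_2): lcm = x_1^2x_2. S = -5/2x_1^2 - 5x_1x_2^2 + 3/2x_1x_2 + 5/2x_1 + 3/2x_2^2 - x_2.
  leading term x_1^2: subtract (5/4)·f_2 from -5/2x_1^2 - 5x_1x_2^2 + 3/2x_1x_2 + 5/2x_1 + 3/2x_2^2 - x_2 → -5x_1x_2^2 + 14x_1x_2 - 5/2x_1 + 3/2x_2^2 - 19/4x_2 + 5/2
  leading term x_1x_2^2: subtract (-5/2x_2)·f_1 from -5x_1x_2^2 + 14x_1x_2 - 5/2x_1 + 3/2x_2^2 - 19/4x_2 + 5/2 → 3/2x_1x_2 - 5/2x_1 - x_2^2 + 31/4x_2 + 5/2
  leading term x_1x_2: subtract (3/4)·f_1 from 3/2x_1x_2 - 5/2x_1 - x_2^2 + 31/4x_2 + 5/2 → 5/4x_1 - x_2^2 + 17/2x_2 - 5/4
  leading term x_1: no divisor's leading term divides it; move 5/4x_1 to the remainder.
  leading term x_2^2: no divisor's leading term divides it; move -x_2^2 to the remainder.
  leading term x_2: no divisor's leading term divides it; move 17/2x_2 to the remainder.
  leading term 1: no divisor's leading term divides it; move -5/4 to the remainder.
  remainder 5/4x_1 - x_2^2 + 17/2x_2 - 5/4 ≠ 0; add g_3 = 5/4x_1 - x_2^2 + 17/2x_2 - 5/4 to the basis.

S(f_1,g_3): lcm = x_1x_2. S = -5/2x_1 + 4/5x_2^3 - 34/5x_2^2 + 1/2x_2 + 5/2.
  leading term x_1: subtract (-2)·g_3 from -5/2x_1 + 4/5x_2^3 - 34/5x_2^2 + 1/2x_2 + 5/2 → 4/5x_2^3 - 44/5x_2^2 + 35/2x_2
  leading term x_2^3: no divisor's leading term divides it; move 4/5x_2^3 to the remainder.
  leading term x_2^2: no divisor's leading term divides it; move -44/5x_2^2 to the remainder.
  leading term x_2: no divisor's leading term divides it; move 35/2x_2 to the remainder.
  remainder 4/5x_2^3 - 44/5x_2^2 + 35/2x_2 ≠ 0; add g_4 = 4/5x_2^3 - 44/5x_2^2 + 35/2x_2 to the basis.

The other S-polynomials (S(f_2,g_3), S(f_1,g_4), S(f_2,g_4), S(g_3,g_4)) all reduce to 0 modulo the current basis, so we have a Gröbner basis.
Inter-reduce: drop elements whose leading term is divisible by another's, tail-reduce, and make monic.
Reduced Gröbner basis: {x_1 - 4/5x_2^2 + 34/5x_2 - 1, x_2^3 - 11x_2^2 + 175/8x_2}.

Buchberger on the second generating set:
h_1 = -8x_1^2 - 38x_1x_2 + 11x_1 + 11x_2 - 3, LT = x_1^2.
h_2 = 4x_1^2 + 20x_1x_2 - 12x_1 - 6x_2 + 5, LT = x_1^2.

S(h_1,h_2): lcm = x_1^2. S = -1/4x_1x_2 + 13/8x_1 + 1/8x_2 - 7/8.
  leading term x_1x_2: no divisor's leading term divides it; move -1/4x_1x_2 to the remainder.
  leading term x_1: no divisor's leading term divides it; move 13/8x_1 to the remainder.
  leading term x_2: no divisor's leading term divides it; move 1/8x_2 to the remainder.
  leading term 1: no divisor's leading term divides it; move -7/8 to the remainder.
  remainder -1/4x_1x_2 + 13/8x_1 + 1/8x_2 - 7/8 ≠ 0; add k_3 = -1/4x_1x_2 + 13/8x_1 + 1/8x_2 - 7/8 to the basis.

S(h_1,k_3): lcm = x_1^2x_2. S = 13/2x_1^2 + 19/4x_1x_2^2 - 7/8x_1x_2 - 7/2x_1 - 11/8x_2^2 + 3/8x_2.
  leading term x_1^2: subtract (-13/16)·h_1 from 13/2x_1^2 + 19/4x_1x_2^2 - 7/8x_1x_2 - 7/2x_1 - 11/8x_2^2 + 3/8x_2 → 19/4x_1x_2^2 - 127/4x_1x_2 + 87/16x_1 - 11/8x_2^2 + 149/16x_2 - 39/16
  leading term x_1x_2^2: subtract (-19x_2)·k_3 from 19/4x_1x_2^2 - 127/4x_1x_2 + 87/16x_1 - 11/8x_2^2 + 149/16x_2 - 39/16 → -7/8x_1x_2 + 87/16x_1 + x_2^2 - 117/16x_2 - 39/16
  leading term x_1x_2: subtract (7/2)·k_3 from -7/8x_1x_2 + 87/16x_1 + x_2^2 - 117/16x_2 - 39/16 → -1/4x_1 + x_2^2 - 31/4x_2 + 5/8
  leading term x_1: no divisor's leading term divides it; move -1/4x_1 to the remainder.
  leading term x_2^2: no divisor's leading term divides it; move x_2^2 to the remainder.
  leading term x_2: no divisor's leading term divides it; move -31/4x_2 to the remainder.
  leading term 1: no divisor's leading term divides it; move 5/8 to the remainder.
  remainder -1/4x_1 + x_2^2 - 31/4x_2 + 5/8 ≠ 0; add k_4 = -1/4x_1 + x_2^2 - 31/4x_2 + 5/8 to the basis.

S(k_3,k_4): lcm = x_1x_2. S = -13/2x_1 + 4x_2^3 - 31x_2^2 + 2x_2 + 7/2.
  leading term x_1: subtract (26)·k_4 from -13/2x_1 + 4x_2^3 - 31x_2^2 + 2x_2 + 7/2 → 4x_2^3 - 57x_2^2 + 407/2x_2 - 51/4
  leading term x_2^3: no divisor's leading term divides it; move 4x_2^3 to the remainder.
  leading term x_2^2: no divisor's leading term divides it; move -57x_2^2 to the remainder.
  leading term x_2: no divisor's leading term divides it; move 407/2x_2 to the remainder.
  leading term 1: no divisor's leading term divides it; move -51/4 to the remainder.
  remainder 4x_2^3 - 57x_2^2 + 407/2x_2 - 51/4 ≠ 0; add k_5 = 4x_2^3 - 57x_2^2 + 407/2x_2 - 51/4 to the basis.

The other S-polynomials (S(h_2,k_3), S(h_1,k_4), S(h_2,k_4), S(h_1,k_5), S(h_2,k_5), S(k_3,k_5), S(k_4,k_5)) all reduce to 0 modulo the current basis, so we have a Gröbner basis.
Inter-reduce: drop elements whose leading term is divisible by another's, tail-reduce, and make monic.
Reduced Gröbner basis: {x_1 - 4x_2^2 + 31x_2 - 5/2, x_2^3 - 57/4x_2^2 + 407/8x_2 - 51/16}.

These differ, so the ideals are not equal.
The same test decides containment: I ⊆ J iff every generator of I reduces to 0 modulo a Gröbner basis of J.

No, the ideals differ.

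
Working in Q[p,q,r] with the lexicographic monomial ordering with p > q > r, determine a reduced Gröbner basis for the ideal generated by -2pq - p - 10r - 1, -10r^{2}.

f_1 = -2pq - p - 10r - 1, LT = pq.
f_2 = -10r^{2}, LT = r^{2}.

The S-polynomials (S(f_1,f_2)) all reduce to 0 modulo the current basis, so we have a Gröbner basis.

G = {pq + \tfrac{1}{2}p + 5r + \tfrac{1}{2}, r^{2}}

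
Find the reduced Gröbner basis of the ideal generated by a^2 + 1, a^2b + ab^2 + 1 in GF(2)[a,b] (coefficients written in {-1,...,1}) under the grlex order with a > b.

f_1 = a^2 + 1, LT = a^2.
f_2 = a^2b + ab^2 + 1, LT = a^2b.

S(f_1,f_2): lcm = a^2b. S = ab^2 + b + 1.
  leading term ab^2: no divisor's leading term divides it; move ab^2 to the remainder.
  leading term b: no divisor's leading term divides it; move b to the remainder.
  leading term 1: no divisor's leading term divides it; move 1 to the remainder.
  remainder ab^2 + b + 1 ≠ 0; add g_3 = ab^2 + b + 1 to the basis.

S(f_1,g_3): lcm = a^2b^2. S = ab + b^2 + a.
  leading term ab: no divisor's leading term divides it; move ab to the remainder.
  leading term b^2: no divisor's leading term divides it; move b^2 to the remainder.
  leading term a: no divisor's leading term divides it; move a to the remainder.
  remainder ab + b^2 + a ≠ 0; add g_4 = ab + b^2 + a to the basis.

S(g_3,g_4): lcm = ab^2. S = b^3 + ab + b + 1.
  leading term b^3: no divisor's leading term divides it; move b^3 to the remainder.
  leading term ab: subtract (1)·g_4 from ab + b + 1 → b^2 + a + b + 1
  leading term b^2: no divisor's leading term divides it; move b^2 to the remainder.
  leading term a: no divisor's leading term divides it; move a to the remainder.
  leading term b: no divisor's leading term divides it; move b to the remainder.
  leading term 1: no divisor's leading term divides it; move 1 to the remainder.
  remainder b^3 + b^2 + a + b + 1 ≠ 0; add g_5 = b^3 + b^2 + a + b + 1 to the basis.

The other S-polynomials (S(f_2,g_3), S(f_1,g_4), S(f_2,g_4), S(f_1,g_5), S(f_2,g_5), S(g_3,g_5), S(g_4,g_5)) all reduce to 0 modulo the current basis, so we have a Gröbner basis.
Inter-reduce: drop elements whose leading term is divisible by another's, tail-reduce, and make monic.

G = {b^3 + b^2 + a + b + 1, a^2 + 1, ab + b^2 + a}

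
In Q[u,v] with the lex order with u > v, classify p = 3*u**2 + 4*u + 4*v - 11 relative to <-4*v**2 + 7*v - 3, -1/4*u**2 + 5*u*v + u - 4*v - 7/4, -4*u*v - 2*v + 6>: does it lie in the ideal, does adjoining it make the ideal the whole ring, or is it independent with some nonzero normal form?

First compute the reduced Gröbner basis of I by Buchberger's algorithm.
f_1 = -4*v**2 + 7*v - 3, LT = v**2.
f_2 = -1/4*u**2 + 5*u*v + u - 4*v - 7/4, LT = u**2.
f_3 = -4*u*v - 2*v + 6, LT = u*v.

S(f_1,f_3): lcm = u*v**2. S = -7/4*u*v + 3/4*u - 1/2*v**2 + 3/2*v.
  reduce S modulo (f_1, f_2, f_3):
  remainder 3/4*u + 3/2*v - 9/4 ≠ 0; add h_4 = 3/4*u + 3/2*v - 9/4 to the basis.

S(f_2,f_3): lcm = u**2*v. S = -20*u*v**2 - 9/2*u*v + 3/2*u + 16*v**2 + 7*v.
  reduce S modulo (f_1, f_2, f_3, h_4):
  remainder 87/4*v - 87/4 ≠ 0; add h_5 = 87/4*v - 87/4 to the basis.

The other S-polynomials (S(f_1,f_2), S(f_1,h_4), S(f_2,h_4), S(f_3,h_4), S(f_1,h_5), S(f_2,h_5), S(f_3,h_5), S(h_4,h_5)) all reduce to 0 modulo the current basis, so we have a Gröbner basis.
Inter-reduce: drop elements whose leading term is divisible by another's, tail-reduce, and make monic.
Reduced Gröbner basis: {u - 1, v - 1}.
Label its elements g_1 = u - 1, g_2 = v - 1.

Reduce p = 3*u**2 + 4*u + 4*v - 11 modulo G:
  leading term u**2: subtract (3*u)·g_1 from 3*u**2 + 4*u + 4*v - 11 → 7*u + 4*v - 11
  leading term u: subtract (7)·g_1 from 7*u + 4*v - 11 → 4*v - 4
  leading term v: subtract (4)·g_2 from 4*v - 4 → 0
  normal form = 0.
Since the normal form is 0, p ∈ I.

3*u**2 + 4*u + 4*v - 11 lies in I (it reduces to 0).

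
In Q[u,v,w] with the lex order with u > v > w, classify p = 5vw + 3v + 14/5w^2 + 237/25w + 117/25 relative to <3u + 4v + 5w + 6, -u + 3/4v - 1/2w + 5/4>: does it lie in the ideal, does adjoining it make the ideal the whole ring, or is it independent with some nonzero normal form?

5vw + 3v + 14/5w^2 + 237/25w + 117/25 lies in I (it reduces to 0).

First compute the reduced Gröbner basis of I by Buchberger's algorithm.
f_1 = 3u + 4v + 5w + 6, LT = u.
f_2 = -u + 3/4v - 1/2w + 5/4, LT = u.

S(f_1,f_2): lcm = u. S = 25/12v + 7/6w + 13/4.
  leading term v: no divisor's leading term divides it; move 25/12v to the remainder.
  leading term w: no divisor's leading term divides it; move 7/6w to the remainder.
  leading term 1: no divisor's leading term divides it; move 13/4 to the remainder.
  remainder 25/12v + 7/6w + 13/4 ≠ 0; add h_3 = 25/12v + 7/6w + 13/4 to the basis.

The other S-polynomials (S(f_1,h_3), S(f_2,h_3)) all reduce to 0 modulo the current basis, so we have a Gröbner basis.
Inter-reduce: drop elements whose leading term is divisible by another's, tail-reduce, and make monic.
Reduced Gröbner basis: {u + 23/25w - 2/25, v + 14/25w + 39/25}.
Label its elements g_1 = u + 23/25w - 2/25, g_2 = v + 14/25w + 39/25.

Reduce p = 5vw + 3v + 14/5w^2 + 237/25w + 117/25 modulo G:
  leading term vw: subtract (5w)·g_2 from 5vw + 3v + 14/5w^2 + 237/25w + 117/25 → 3v + 42/25w + 117/25
  leading term v: subtract (3)·g_2 from 3v + 42/25w + 117/25 → 0
  normal form = 0.
Since the normal form is 0, p ∈ I.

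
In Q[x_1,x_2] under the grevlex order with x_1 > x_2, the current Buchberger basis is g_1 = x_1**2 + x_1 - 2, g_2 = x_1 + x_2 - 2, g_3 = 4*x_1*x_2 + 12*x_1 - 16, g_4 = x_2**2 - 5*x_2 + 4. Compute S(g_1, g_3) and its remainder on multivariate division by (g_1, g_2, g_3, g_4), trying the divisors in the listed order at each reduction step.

lcm(LM(g_1), LM(g_3)) = x_1**2*x_2.
S = (lcm/LT(g_1))·g_1 − (lcm/LT(g_3))·g_3 = -3*x_1**2 + x_1*x_2 + 4*x_1 - 2*x_2.
Reduce S modulo (g_1, g_2, g_3, g_4) in that order:
  leading term x_1**2: subtract (-3)·g_1 from -3*x_1**2 + x_1*x_2 + 4*x_1 - 2*x_2 → x_1*x_2 + 7*x_1 - 2*x_2 - 6
  leading term x_1*x_2: subtract (x_2)·g_2 from x_1*x_2 + 7*x_1 - 2*x_2 - 6 → -x_2**2 + 7*x_1 - 6
  leading term x_2**2: subtract (-1)·g_4 from -x_2**2 + 7*x_1 - 6 → 7*x_1 - 5*x_2 - 2
  leading term x_1: subtract (7)·g_2 from 7*x_1 - 5*x_2 - 2 → -12*x_2 + 12
  leading term x_2: no divisor's leading term divides it; move -12*x_2 to the remainder.
  leading term 1: no divisor's leading term divides it; move 12 to the remainder.
The remainder -12*x_2 + 12 is nonzero, so it would be added as the next basis element.

S(g_1, g_3) = -3*x_1**2 + x_1*x_2 + 4*x_1 - 2*x_2; remainder on division = -12*x_2 + 12.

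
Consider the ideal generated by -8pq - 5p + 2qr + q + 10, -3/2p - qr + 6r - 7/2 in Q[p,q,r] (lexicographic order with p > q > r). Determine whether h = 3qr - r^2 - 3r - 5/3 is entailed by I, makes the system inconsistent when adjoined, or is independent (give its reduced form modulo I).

3qr - r^2 - 3r - 5/3 is independent of I; its normal form modulo I is 3qr - r^2 - 3r - 5/3.

First compute the reduced Gröbner basis of I by Buchberger's algorithm.
f_1 = -8pq - 5p + 2qr + q + 10, LT = pq.
f_2 = -3/2p - qr + 6r - 7/2, LT = p.

S(f_1,f_2): lcm = pq. S = 5/8p - 2/3q^2r + 15/4qr - 59/24q - 5/4.
  reduce S modulo (f_1, f_2):
  remainder -2/3q^2r + 10/3qr - 59/24q + 5/2r - 65/24 ≠ 0; add k_3 = -2/3q^2r + 10/3qr - 59/24q + 5/2r - 65/24 to the basis.

The other S-polynomials (S(f_1,k_3), S(f_2,k_3)) all reduce to 0 modulo the current basis, so we have a Gröbner basis.
Inter-reduce: drop elements whose leading term is divisible by another's, tail-reduce, and make monic.
Reduced Gröbner basis: {p + 2/3qr - 4r + 7/3, q^2r - 5qr + 59/16q - 15/4r + 65/16}.
Label its elements g_1 = p + 2/3qr - 4r + 7/3, g_2 = q^2r - 5qr + 59/16q - 15/4r + 65/16.

Reduce h = 3qr - r^2 - 3r - 5/3 modulo G:
  leading term qr: no divisor's leading term divides it; move 3qr to the remainder.
  leading term r^2: no divisor's leading term divides it; move -r^2 to the remainder.
  leading term r: no divisor's leading term divides it; move -3r to the remainder.
  leading term 1: no divisor's leading term divides it; move -5/3 to the remainder.
  normal form = 3qr - r^2 - 3r - 5/3.
The normal form is nonzero, so h ∉ I. Since h minus its normal form lies in I, I + (h) = I + (n) where n = 3qr - r^2 - 3r - 5/3; decide whether this ideal is the whole ring.
Run Buchberger on G together with n (pairs among the g_i already reduce to 0 since G is a Gröbner basis):
g_1 = p + 2/3qr - 4r + 7/3, LT = p.
g_2 = q^2r - 5qr + 59/16q - 15/4r + 65/16, LT = q^2r.
n = 3qr - r^2 - 3r - 5/3, LT = qr.

S(g_2,n): lcm = q^2r. S = 1/3qr^2 - 4qr + 611/144q - 15/4r + 65/16.
  reduce S modulo (g_1, g_2, n):
  remainder 611/144q + 1/9r^3 - r^2 - 817/108r + 265/144 ≠ 0; add m_4 = 611/144q + 1/9r^3 - r^2 - 817/108r + 265/144 to the basis.

S(g_2,m_4): lcm = q^2r. S = -16/611qr^4 + 144/611qr^3 + 3268/1833qr^2 - 3320/611qr + 59/16q - 15/4r + 65/16.
  reduce S modulo (g_1, g_2, n, m_4):
  remainder -16/1833r^5 + 32/611r^4 + 3953/5499r^3 + 137/141r^2 - 26707/16497r - 5/9 ≠ 0; add m_5 = -16/1833r^5 + 32/611r^4 + 3953/5499r^3 + 137/141r^2 - 26707/16497r - 5/9 to the basis.

S(n,m_4): lcm = qr. S = -16/611r^4 + 144/611r^3 + 2657/1833r^2 - 876/611r - 5/9.
  reduce S modulo (g_1, g_2, n, m_4, m_5):
  remainder -16/611r^4 + 144/611r^3 + 2657/1833r^2 - 876/611r - 5/9 ≠ 0; add m_6 = -16/611r^4 + 144/611r^3 + 2657/1833r^2 - 876/611r - 5/9 to the basis.

The other S-polynomials (S(g_1,g_2), S(g_1,n), S(g_1,m_4), S(g_1,m_5), S(g_2,m_5), S(n,m_5), S(m_4,m_5), S(g_1,m_6), S(g_2,m_6), S(n,m_6), S(m_4,m_6), S(m_5,m_6)) all reduce to 0 modulo the current basis, so we have a Gröbner basis.
Inter-reduce: drop elements whose leading term is divisible by another's, tail-reduce, and make monic.
Reduced Gröbner basis: {p + 2/9r^2 - 10/3r + 73/27, q + 16/611r^3 - 144/611r^2 - 3268/1833r + 265/611, r^4 - 9r^3 - 2657/48r^2 + 219/4r + 3055/144}.
The reduced Gröbner basis of I + (h) is {p + 2/9r^2 - 10/3r + 73/27, q + 16/611r^3 - 144/611r^2 - 3268/1833r + 265/611, r^4 - 9r^3 - 2657/48r^2 + 219/4r + 3055/144} ≠ {1}, a proper ideal, so the enlarged system stays consistent: h is independent of I, with normal form 3qr - r^2 - 3r - 5/3.

Ideal membership is decidable via reduction modulo a Gröbner basis.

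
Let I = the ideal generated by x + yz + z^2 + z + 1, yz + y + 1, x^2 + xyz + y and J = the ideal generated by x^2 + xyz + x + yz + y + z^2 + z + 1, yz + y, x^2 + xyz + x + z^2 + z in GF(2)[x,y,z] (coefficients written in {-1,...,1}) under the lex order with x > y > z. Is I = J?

For a fixed monomial order, each ideal has a unique reduced Gröbner basis; comparing bases decides equality.
Buchberger on the first generating set:
f_1 = x + yz + z^2 + z + 1, LT = x.
f_2 = yz + y + 1, LT = yz.
f_3 = x^2 + xyz + y, LT = x^2.

S(f_1,f_3): lcm = x^2. S = xz^2 + xz + x + y.
  leading term xz^2: subtract (z^2)·f_1 from xz^2 + xz + x + y → xz + x + yz^3 + y + z^4 + z^3 + z^2
  leading term xz: subtract (z)·f_1 from xz + x + yz^3 + y + z^4 + z^3 + z^2 → x + yz^3 + yz^2 + y + z^4 + z
  leading term x: subtract (1)·f_1 from x + yz^3 + yz^2 + y + z^4 + z → yz^3 + yz^2 + yz + y + z^4 + z^2 + 1
  leading term yz^3: subtract (z^2)·f_2 from yz^3 + yz^2 + yz + y + z^4 + z^2 + 1 → yz + y + z^4 + 1
  leading term yz: subtract (1)·f_2 from yz + y + z^4 + 1 → z^4
  leading term z^4: no divisor's leading term divides it; move z^4 to the remainder.
  remainder z^4 ≠ 0; add g_4 = z^4 to the basis.

S(f_2,g_4): lcm = yz^4. S = yz^3 + z^3.
  leading term yz^3: subtract (z^2)·f_2 from yz^3 + z^3 → yz^2 + z^3 + z^2
  leading term yz^2: subtract (z)·f_2 from yz^2 + z^3 + z^2 → yz + z^3 + z^2 + z
  leading term yz: subtract (1)·f_2 from yz + z^3 + z^2 + z → y + z^3 + z^2 + z + 1
  leading term y: no divisor's leading term divides it; move y to the remainder.
  leading term z^3: no divisor's leading term divides it; move z^3 to the remainder.
  leading term z^2: no divisor's leading term divides it; move z^2 to the remainder.
  leading term z: no divisor's leading term divides it; move z to the remainder.
  leading term 1: no divisor's leading term divides it; move 1 to the remainder.
  remainder y + z^3 + z^2 + z + 1 ≠ 0; add g_5 = y + z^3 + z^2 + z + 1 to the basis.

The other S-polynomials (S(f_1,f_2), S(f_2,f_3), S(f_1,g_4), S(f_3,g_4), S(f_1,g_5), S(f_2,g_5), S(f_3,g_5), S(g_4,g_5)) all reduce to 0 modulo the current basis, so we have a Gröbner basis.
Inter-reduce: drop elements whose leading term is divisible by another's, tail-reduce, and make monic.
Reduced Gröbner basis: {x + z^3 + 1, y + z^3 + z^2 + z + 1, z^4}.

Buchberger on the second generating set:
h_1 = x^2 + xyz + x + yz + y + z^2 + z + 1, LT = x^2.
h_2 = yz + y, LT = yz.
h_3 = x^2 + xyz + x + z^2 + z, LT = x^2.

S(h_1,h_3): lcm = x^2. S = yz + y + 1.
  leading term yz: subtract (1)·h_2 from yz + y + 1 → 1
  leading term 1: no divisor's leading term divides it; move 1 to the remainder.
  remainder 1 ≠ 0; add k_4 = 1 to the basis.

The other S-polynomials (S(h_1,h_2), S(h_2,h_3), S(h_1,k_4), S(h_2,k_4), S(h_3,k_4)) all reduce to 0 modulo the current basis, so we have a Gröbner basis.
Inter-reduce: drop elements whose leading term is divisible by another's, tail-reduce, and make monic.
Reduced Gröbner basis: {1}.

The bases are distinct; the ideals are different.

No, the ideals differ.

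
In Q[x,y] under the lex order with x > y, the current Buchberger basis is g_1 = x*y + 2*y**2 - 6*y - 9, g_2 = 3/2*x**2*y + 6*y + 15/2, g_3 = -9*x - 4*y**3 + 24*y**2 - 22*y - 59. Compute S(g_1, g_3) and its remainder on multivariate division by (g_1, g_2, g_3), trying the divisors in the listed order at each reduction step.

S(g_1, g_3) = -4/9*y**4 + 8/3*y**3 - 4/9*y**2 - 113/9*y - 9; remainder on division = -4/9*y**4 + 8/3*y**3 - 4/9*y**2 - 113/9*y - 9.

lcm(LM(g_1), LM(g_3)) = x*y.
S = (lcm/LT(g_1))·g_1 − (lcm/LT(g_3))·g_3 = -4/9*y**4 + 8/3*y**3 - 4/9*y**2 - 113/9*y - 9.
Reduce S modulo (g_1, g_2, g_3) in that order:
  leading term y**4: no divisor's leading term divides it; move -4/9*y**4 to the remainder.
  leading term y**3: no divisor's leading term divides it; move 8/3*y**3 to the remainder.
  leading term y**2: no divisor's leading term divides it; move -4/9*y**2 to the remainder.
  leading term y: no divisor's leading term divides it; move -113/9*y to the remainder.
  leading term 1: no divisor's leading term divides it; move -9 to the remainder.
The remainder -4/9*y**4 + 8/3*y**3 - 4/9*y**2 - 113/9*y - 9 is nonzero, so it would be added as the next basis element.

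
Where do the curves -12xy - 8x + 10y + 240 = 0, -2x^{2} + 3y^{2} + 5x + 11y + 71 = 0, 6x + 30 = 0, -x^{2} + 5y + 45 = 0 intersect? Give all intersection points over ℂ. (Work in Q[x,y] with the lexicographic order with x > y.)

{(-5, -4)}

Compute a lex Gröbner basis by Buchberger's algorithm.
f_1 = -12xy - 8x + 10y + 240, LT = xy.
f_2 = -2x^{2} + 5x + 3y^{2} + 11y + 71, LT = x^{2}.
f_3 = 6x + 30, LT = x.
f_4 = -x^{2} + 5y + 45, LT = x^{2}.

S(f_1,f_2): lcm = x^{2}y. S = \tfrac{2}{3}x^{2} + \tfrac{5}{3}xy - 20x + \tfrac{3}{2}y^{3} + \tfrac{11}{2}y^{2} + \tfrac{71}{2}y.
  leading term x^{2}: subtract (-\tfrac{1}{3})·f_2 from \tfrac{2}{3}x^{2} + \tfrac{5}{3}xy - 20x + \tfrac{3}{2}y^{3} + \tfrac{11}{2}y^{2} + \tfrac{71}{2}y → \tfrac{5}{3}xy - \tfrac{55}{3}x + \tfrac{3}{2}y^{3} + \tfrac{13}{2}y^{2} + \tfrac{235}{6}y + \tfrac{71}{3}
  leading term xy: subtract (-\tfrac{5}{36})·f_1 from \tfrac{5}{3}xy - \tfrac{55}{3}x + \tfrac{3}{2}y^{3} + \tfrac{13}{2}y^{2} + \tfrac{235}{6}y + \tfrac{71}{3} → -\tfrac{175}{9}x + \tfrac{3}{2}y^{3} + \tfrac{13}{2}y^{2} + \tfrac{365}{9}y + 57
  leading term x: subtract (-\tfrac{175}{54})·f_3 from -\tfrac{175}{9}x + \tfrac{3}{2}y^{3} + \tfrac{13}{2}y^{2} + \tfrac{365}{9}y + 57 → \tfrac{3}{2}y^{3} + \tfrac{13}{2}y^{2} + \tfrac{365}{9}y + \tfrac{1388}{9}
  leading term y^{3}: no divisor's leading term divides it; move \tfrac{3}{2}y^{3} to the remainder.
  leading term y^{2}: no divisor's leading term divides it; move \tfrac{13}{2}y^{2} to the remainder.
  leading term y: no divisor's leading term divides it; move \tfrac{365}{9}y to the remainder.
  leading term 1: no divisor's leading term divides it; move \tfrac{1388}{9} to the remainder.
  remainder \tfrac{3}{2}y^{3} + \tfrac{13}{2}y^{2} + \tfrac{365}{9}y + \tfrac{1388}{9} ≠ 0; add h_5 = \tfrac{3}{2}y^{3} + \tfrac{13}{2}y^{2} + \tfrac{365}{9}y + \tfrac{1388}{9} to the basis.

S(f_1,f_3): lcm = xy. S = \tfrac{2}{3}x - \tfrac{35}{6}y - 20.
  leading term x: subtract (\tfrac{1}{9})·f_3 from \tfrac{2}{3}x - \tfrac{35}{6}y - 20 → -\tfrac{35}{6}y - \tfrac{70}{3}
  leading term y: no divisor's leading term divides it; move -\tfrac{35}{6}y to the remainder.
  leading term 1: no divisor's leading term divides it; move -\tfrac{70}{3} to the remainder.
  remainder -\tfrac{35}{6}y - \tfrac{70}{3} ≠ 0; add h_6 = -\tfrac{35}{6}y - \tfrac{70}{3} to the basis.

The other S-polynomials (S(f_1,f_4), S(f_2,f_3), S(f_2,f_4), S(f_3,f_4), S(f_1,h_5), S(f_2,h_5), S(f_3,h_5), S(f_4,h_5), S(f_1,h_6), S(f_2,h_6), S(f_3,h_6), S(f_4,h_6), S(h_5,h_6)) all reduce to 0 modulo the current basis, so we have a Gröbner basis.
Inter-reduce: drop elements whose leading term is divisible by another's, tail-reduce, and make monic.
Reduced Gröbner basis: {x + 5, y + 4}.

From the last basis element, y + 4 = 0, so y takes values in {-4}. Each choice, substituted upward through the basis, yields the corresponding point(s) of the solution set.
  y = -4: the earlier basis element becomes x + 5 = 0, giving x = -5 — point (-5, -4).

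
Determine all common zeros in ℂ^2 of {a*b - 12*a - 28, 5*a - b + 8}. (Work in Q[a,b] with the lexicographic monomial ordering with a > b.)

Compute a lex Gröbner basis by Buchberger's algorithm.
f_1 = a*b - 12*a - 28, LT = a*b.
f_2 = 5*a - b + 8, LT = a.

S(f_1,f_2): lcm = a*b. S = -12*a + 1/5*b**2 - 8/5*b - 28.
  leading term a: subtract (-12/5)·f_2 from -12*a + 1/5*b**2 - 8/5*b - 28 → 1/5*b**2 - 4*b - 44/5
  leading term b**2: no divisor's leading term divides it; move 1/5*b**2 to the remainder.
  leading term b: no divisor's leading term divides it; move -4*b to the remainder.
  leading term 1: no divisor's leading term divides it; move -44/5 to the remainder.
  remainder 1/5*b**2 - 4*b - 44/5 ≠ 0; add h_3 = 1/5*b**2 - 4*b - 44/5 to the basis.

The other S-polynomials (S(f_1,h_3), S(f_2,h_3)) all reduce to 0 modulo the current basis, so we have a Gröbner basis.
Inter-reduce: drop elements whose leading term is divisible by another's, tail-reduce, and make monic.
Reduced Gröbner basis: {a - 1/5*b + 8/5, b**2 - 20*b - 44}.

Since the basis is lex-ordered, b**2 - 20*b - 44 is univariate in b. Its roots are {-2, 22}. Back-substituting each root into the other basis elements fixes the other coordinates.
  b = -2: the earlier basis element becomes a + 2 = 0, giving a = -2 — point (-2, -2).
  b = 22: the earlier basis element becomes a - 14/5 = 0, giving a = 14/5 — point (14/5, 22).
Substituting each solution back into the original system confirms all equations vanish.

{(-2, -2), (14/5, 22)}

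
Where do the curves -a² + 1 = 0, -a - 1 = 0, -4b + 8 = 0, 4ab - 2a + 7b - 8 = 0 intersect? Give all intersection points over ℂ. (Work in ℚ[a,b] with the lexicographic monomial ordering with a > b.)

Compute a lex Gröbner basis by Buchberger's algorithm.
f_1 = -a² + 1, LT = a².
f_2 = -a - 1, LT = a.
f_3 = -4b + 8, LT = b.
f_4 = 4ab - 2a + 7b - 8, LT = ab.

The S-polynomials (S(f_1,f_2), S(f_1,f_3), S(f_1,f_4), S(f_2,f_3), S(f_2,f_4), S(f_3,f_4)) all reduce to 0 modulo the current basis, so we have a Gröbner basis.
Inter-reduce: drop elements whose leading term is divisible by another's, tail-reduce, and make monic.
Reduced Gröbner basis: {a + 1, b - 2}.

From the last basis element, b - 2 = 0, so b takes values in {2}. Each choice, substituted upward through the basis, yields the corresponding point(s) of the solution set.
  b = 2: the earlier basis element becomes a + 1 = 0, giving a = -1 — point (-1, 2).
This is the nonlinear analogue of row-reducing a linear system.

{(-1, 2)}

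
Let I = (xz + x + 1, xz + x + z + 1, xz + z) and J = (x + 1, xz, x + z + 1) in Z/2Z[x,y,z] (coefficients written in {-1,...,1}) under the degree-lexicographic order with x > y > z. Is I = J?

Yes, the ideals are equal.

For a fixed monomial order, each ideal has a unique reduced Gröbner basis; comparing bases decides equality.
Buchberger on the first generating set:
f_1 = xz + x + 1, LT = xz.
f_2 = xz + x + z + 1, LT = xz.
f_3 = xz + z, LT = xz.

S(f_1,f_2): lcm = xz. S = z.
  leading term z: no divisor's leading term divides it; move z to the remainder.
  remainder z ≠ 0; add g_4 = z to the basis.

S(f_1,f_3): lcm = xz. S = x + z + 1.
  leading term x: no divisor's leading term divides it; move x to the remainder.
  leading term z: subtract (1)·g_4 from z + 1 → 1
  leading term 1: no divisor's leading term divides it; move 1 to the remainder.
  remainder x + 1 ≠ 0; add g_5 = x + 1 to the basis.

S(f_2,f_3): lcm = xz. S = x + 1.
  leading term x: subtract (1)·g_5 from x + 1 → 0
  remainder 0.

S(f_1,g_4): lcm = xz. S = x + 1.
  leading term x: subtract (1)·g_5 from x + 1 → 0
  remainder 0.

S(f_2,g_4): lcm = xz. S = x + z + 1.
  leading term x: subtract (1)·g_5 from x + z + 1 → z
  leading term z: subtract (1)·g_4 from z → 0
  remainder 0.

S(f_3,g_4): lcm = xz. S = z.
  leading term z: subtract (1)·g_4 from z → 0
  remainder 0.

S(f_1,g_5): lcm = xz. S = x + z + 1.
  leading term x: subtract (1)·g_5 from x + z + 1 → z
  leading term z: subtract (1)·g_4 from z → 0
  remainder 0.

S(f_2,g_5): lcm = xz. S = x + 1.
  leading term x: subtract (1)·g_5 from x + 1 → 0
  remainder 0.

S(f_3,g_5): lcm = xz. S = 0.
  remainder 0.

S(g_4,g_5): leading monomials are coprime, so the S-polynomial reduces to 0 (Buchberger's first criterion).
Every S-polynomial of the final basis reduces to 0, so we have a Gröbner basis.
Inter-reduce: drop elements whose leading term is divisible by another's, tail-reduce, and make monic.
Reduced Gröbner basis: {x + 1, z}.

Buchberger on the second generating set:
h_1 = x + 1, LT = x.
h_2 = xz, LT = xz.
h_3 = x + z + 1, LT = x.

S(h_1,h_2): lcm = xz. S = z.
  leading term z: no divisor's leading term divides it; move z to the remainder.
  remainder z ≠ 0; add k_4 = z to the basis.

S(h_1,h_3): lcm = x. S = z.
  leading term z: subtract (1)·k_4 from z → 0
  remainder 0.

S(h_2,h_3): lcm = xz. S = z^2 + z.
  leading term z^2: subtract (z)·k_4 from z^2 + z → z
  leading term z: subtract (1)·k_4 from z → 0
  remainder 0.

S(h_1,k_4): leading monomials are coprime, so the S-polynomial reduces to 0 (Buchberger's first criterion).
S(h_2,k_4): lcm = xz. S = 0.
  remainder 0.

S(h_3,k_4): leading monomials are coprime, so the S-polynomial reduces to 0 (Buchberger's first criterion).
Every S-polynomial of the final basis reduces to 0, so we have a Gröbner basis.
Inter-reduce: drop elements whose leading term is divisible by another's, tail-reduce, and make monic.
Reduced Gröbner basis: {x + 1, z}.

The two bases agree; hence the ideals are identical.
The same test decides containment: I ⊆ J iff every generator of I reduces to 0 modulo a Gröbner basis of J.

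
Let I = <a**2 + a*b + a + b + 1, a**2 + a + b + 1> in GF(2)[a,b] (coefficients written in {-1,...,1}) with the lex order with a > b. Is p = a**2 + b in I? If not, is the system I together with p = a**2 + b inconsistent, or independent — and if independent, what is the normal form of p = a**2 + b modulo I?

First compute the reduced Gröbner basis of I by Buchberger's algorithm.
f_1 = a**2 + a*b + a + b + 1, LT = a**2.
f_2 = a**2 + a + b + 1, LT = a**2.

S(f_1,f_2): lcm = a**2. S = a*b.
  reduce S modulo (f_1, f_2):
  remainder a*b ≠ 0; add h_3 = a*b to the basis.

S(f_1,h_3): lcm = a**2*b. S = a*b**2 + a*b + b**2 + b.
  reduce S modulo (f_1, f_2, h_3):
  remainder b**2 + b ≠ 0; add h_4 = b**2 + b to the basis.

The other S-polynomials (S(f_2,h_3), S(f_1,h_4), S(f_2,h_4), S(h_3,h_4)) all reduce to 0 modulo the current basis, so we have a Gröbner basis.
Inter-reduce: drop elements whose leading term is divisible by another's, tail-reduce, and make monic.
Reduced Gröbner basis: {a**2 + a + b + 1, a*b, b**2 + b}.
Label its elements g_1 = a**2 + a + b + 1, g_2 = a*b, g_3 = b**2 + b.

Reduce p = a**2 + b modulo G:
  leading term a**2: subtract (1)·g_1 from a**2 + b → a + 1
  leading term a: no divisor's leading term divides it; move a to the remainder.
  leading term 1: no divisor's leading term divides it; move 1 to the remainder.
  normal form = a + 1.
The normal form is nonzero, so p ∉ I. Since p minus its normal form lies in I, I + (p) = I + (r) where r = a + 1; decide whether this ideal is the whole ring.
Run Buchberger on G together with r (pairs among the g_i already reduce to 0 since G is a Gröbner basis):
g_1 = a**2 + a + b + 1, LT = a**2.
g_2 = a*b, LT = a*b.
g_3 = b**2 + b, LT = b**2.
r = a + 1, LT = a.

S(g_1,r): lcm = a**2. S = b + 1.
  reduce S modulo (g_1, g_2, g_3, r):
  remainder b + 1 ≠ 0; add m_5 = b + 1 to the basis.

S(g_2,r): lcm = a*b. S = b.
  reduce S modulo (g_1, g_2, g_3, r, m_5):
  remainder 1 ≠ 0; add m_6 = 1 to the basis.

The other S-polynomials (S(g_1,g_2), S(g_1,g_3), S(g_2,g_3), S(g_3,r), S(g_1,m_5), S(g_2,m_5), S(g_3,m_5), S(r,m_5), S(g_1,m_6), S(g_2,m_6), S(g_3,m_6), S(r,m_6), S(m_5,m_6)) all reduce to 0 modulo the current basis, so we have a Gröbner basis.
Inter-reduce: drop elements whose leading term is divisible by another's, tail-reduce, and make monic.
Reduced Gröbner basis: {1}.
The reduced Gröbner basis of I + (p) is {1}: the ideal is the whole ring, so the enlarged system has no common solution — adjoining p is inconsistent.

Adjoining a**2 + b makes the ideal the whole ring: the system is inconsistent.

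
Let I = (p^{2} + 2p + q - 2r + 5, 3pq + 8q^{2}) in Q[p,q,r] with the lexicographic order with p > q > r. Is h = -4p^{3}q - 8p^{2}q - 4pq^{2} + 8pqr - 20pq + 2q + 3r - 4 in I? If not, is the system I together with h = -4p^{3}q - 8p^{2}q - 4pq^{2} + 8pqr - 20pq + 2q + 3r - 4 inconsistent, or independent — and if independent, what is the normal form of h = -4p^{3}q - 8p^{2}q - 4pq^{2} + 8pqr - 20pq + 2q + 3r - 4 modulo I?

-4p^{3}q - 8p^{2}q - 4pq^{2} + 8pqr - 20pq + 2q + 3r - 4 is independent of I; its normal form modulo I is 2q + 3r - 4.

First compute the reduced Gröbner basis of I by Buchberger's algorithm.
f_1 = p^{2} + 2p + q - 2r + 5, LT = p^{2}.
f_2 = 3pq + 8q^{2}, LT = pq.

S(f_1,f_2): lcm = p^{2}q. S = -\tfrac{8}{3}pq^{2} + 2pq + q^{2} - 2qr + 5q.
  reduce S modulo (f_1, f_2):
  remainder \tfrac{64}{9}q^{3} - \tfrac{13}{3}q^{2} - 2qr + 5q ≠ 0; add k_3 = \tfrac{64}{9}q^{3} - \tfrac{13}{3}q^{2} - 2qr + 5q to the basis.

The other S-polynomials (S(f_1,k_3), S(f_2,k_3)) all reduce to 0 modulo the current basis, so we have a Gröbner basis.
Inter-reduce: drop elements whose leading term is divisible by another's, tail-reduce, and make monic.
Reduced Gröbner basis: {p^{2} + 2p + q - 2r + 5, pq + \tfrac{8}{3}q^{2}, q^{3} - \tfrac{39}{64}q^{2} - \tfrac{9}{32}qr + \tfrac{45}{64}q}.
Label its elements g_1 = p^{2} + 2p + q - 2r + 5, g_2 = pq + \tfrac{8}{3}q^{2}, g_3 = q^{3} - \tfrac{39}{64}q^{2} - \tfrac{9}{32}qr + \tfrac{45}{64}q.

Reduce h = -4p^{3}q - 8p^{2}q - 4pq^{2} + 8pqr - 20pq + 2q + 3r - 4 modulo G:
  leading term p^{3}q: subtract (-4pq)·g_1 from -4p^{3}q - 8p^{2}q - 4pq^{2} + 8pqr - 20pq + 2q + 3r - 4 → 2q + 3r - 4
  leading term q: no divisor's leading term divides it; move 2q to the remainder.
  leading term r: no divisor's leading term divides it; move 3r to the remainder.
  leading term 1: no divisor's leading term divides it; move -4 to the remainder.
  normal form = 2q + 3r - 4.
The normal form is nonzero, so h ∉ I. Since h minus its normal form lies in I, I + (h) = I + (n) where n = 2q + 3r - 4; decide whether this ideal is the whole ring.
Run Buchberger on G together with n (pairs among the g_i already reduce to 0 since G is a Gröbner basis):
g_1 = p^{2} + 2p + q - 2r + 5, LT = p^{2}.
g_2 = pq + \tfrac{8}{3}q^{2}, LT = pq.
g_3 = q^{3} - \tfrac{39}{64}q^{2} - \tfrac{9}{32}qr + \tfrac{45}{64}q, LT = q^{3}.
n = 2q + 3r - 4, LT = q.

S(g_2,n): lcm = pq. S = -\tfrac{3}{2}pr + 2p + \tfrac{8}{3}q^{2}.
  reduce S modulo (g_1, g_2, g_3, n):
  remainder -\tfrac{3}{2}pr + 2p + 6r^{2} - 16r + \tfrac{32}{3} ≠ 0; add m_5 = -\tfrac{3}{2}pr + 2p + 6r^{2} - 16r + \tfrac{32}{3} to the basis.

S(g_3,n): lcm = q^{3}. S = -\tfrac{3}{2}q^{2}r + \tfrac{89}{64}q^{2} - \tfrac{9}{32}qr + \tfrac{45}{64}q.
  reduce S modulo (g_1, g_2, g_3, n, m_5):
  remainder -\tfrac{27}{8}r^{3} + \tfrac{3213}{256}r^{2} - \tfrac{2043}{128}r + \tfrac{223}{32} ≠ 0; add m_6 = -\tfrac{27}{8}r^{3} + \tfrac{3213}{256}r^{2} - \tfrac{2043}{128}r + \tfrac{223}{32} to the basis.

The other S-polynomials (S(g_1,g_2), S(g_1,g_3), S(g_1,n), S(g_2,g_3), S(g_1,m_5), S(g_2,m_5), S(g_3,m_5), S(n,m_5), S(g_1,m_6), S(g_2,m_6), S(g_3,m_6), S(n,m_6), S(m_5,m_6)) all reduce to 0 modulo the current basis, so we have a Gröbner basis.
Inter-reduce: drop elements whose leading term is divisible by another's, tail-reduce, and make monic.
Reduced Gröbner basis: {p^{2} + 2p - \tfrac{7}{2}r + 7, pr - \tfrac{4}{3}p - 4r^{2} + \tfrac{32}{3}r - \tfrac{64}{9}, q + \tfrac{3}{2}r - 2, r^{3} - \tfrac{119}{32}r^{2} + \tfrac{227}{48}r - \tfrac{223}{108}}.
The reduced Gröbner basis of I + (h) is {p^{2} + 2p - \tfrac{7}{2}r + 7, pr - \tfrac{4}{3}p - 4r^{2} + \tfrac{32}{3}r - \tfrac{64}{9}, q + \tfrac{3}{2}r - 2, r^{3} - \tfrac{119}{32}r^{2} + \tfrac{227}{48}r - \tfrac{223}{108}} ≠ {1}, a proper ideal, so the enlarged system stays consistent: h is independent of I, with normal form 2q + 3r - 4.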